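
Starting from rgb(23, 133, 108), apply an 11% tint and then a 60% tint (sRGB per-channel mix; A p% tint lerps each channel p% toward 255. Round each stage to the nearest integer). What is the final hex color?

Lerp each channel 11% toward 255:
  R: 23 + 25.52 = 48.52 → 49
  G: 133 + 0.11×(255−133) = 133 + 13.42 = 146.42 → 146
  B: 108 + 16.17 = 124.17 → 124
After the tint: rgb(49, 146, 124) = #31927C.
Lerp each channel 60% toward 255:
  R: 49 + 123.6 = 172.6 → 173
  G: 146 + 65.4 = 211.4 → 211
  B: 124 + 0.6×(255−124) = 124 + 78.6 = 202.6 → 203
rgb(173, 211, 203) = #ADD3CB.

#ADD3CB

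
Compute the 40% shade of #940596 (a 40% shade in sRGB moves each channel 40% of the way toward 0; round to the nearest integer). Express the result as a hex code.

#59035a

#940596 is rgb(148, 5, 150).
Per channel, c → c + 0.4(0 − c):
  R: 148 + 0.4×(0−148) = 148 − 59.2 = 88.8 → 89
  G: 5 + 0.4×(0−5) = 5 − 2 = 3 → 3
  B: 150 + 0.4×(0−150) = 150 − 60 = 90 → 90
rgb(89, 3, 90) = #59035a.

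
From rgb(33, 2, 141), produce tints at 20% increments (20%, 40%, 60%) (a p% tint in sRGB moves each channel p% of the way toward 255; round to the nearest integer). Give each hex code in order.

#4D35A4, #7A67BB, #A69AD1

20%: (33 + 44.4 = 77.4→77, 2 + 50.6 = 52.6→53, 141 + 22.8 = 163.8→164) → #4D35A4
40%: (33 + 88.8 = 121.8→122, 2 + 101.2 = 103.2→103, 141 + 45.6 = 186.6→187) → #7A67BB
60%: (33 + 133.2 = 166.2→166, 2 + 151.8 = 153.8→154, 141 + 68.4 = 209.4→209) → #A69AD1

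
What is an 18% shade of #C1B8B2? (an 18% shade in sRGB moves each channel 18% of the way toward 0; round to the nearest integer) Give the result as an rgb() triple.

rgb(158, 151, 146)

#C1B8B2 is rgb(193, 184, 178).
An 18% shade moves each channel 18% toward 0:
  R: 193 + 0.18×(0−193) = 193 − 34.74 = 158.26 → 158
  G: 184 + 0.18×(0−184) = 184 − 33.12 = 150.88 → 151
  B: 178 − 32.04 = 145.96 → 146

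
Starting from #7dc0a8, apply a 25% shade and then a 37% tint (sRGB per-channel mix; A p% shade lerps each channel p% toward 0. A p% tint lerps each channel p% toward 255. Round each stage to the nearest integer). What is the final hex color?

#9ab9ae

#7dc0a8 is rgb(125, 192, 168).
Per channel, c → c + 0.25(0 − c):
  R: 125 + 0.25×(0−125) = 125 − 31.25 = 93.75 → 94
  G: 192 + 0.25×(0−192) = 192 − 48 = 144 → 144
  B: 168 + 0.25×(0−168) = 168 − 42 = 126 → 126
After the shade: rgb(94, 144, 126) = #5e907e.
Per channel, c → c + 0.37(255 − c):
  R: 94 + 0.37×(255−94) = 94 + 59.57 = 153.57 → 154
  G: 144 + 41.07 = 185.07 → 185
  B: 126 + 47.73 = 173.73 → 174
rgb(154, 185, 174) = #9ab9ae.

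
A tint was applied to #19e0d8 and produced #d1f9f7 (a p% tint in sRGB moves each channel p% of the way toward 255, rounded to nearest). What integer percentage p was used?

#19e0d8 is rgb(25, 224, 216); #d1f9f7 is rgb(209, 249, 247).
On the R channel (widest range): 209 ≈ 25 + (p/100)(255 − 25), so p ≈ 100×(209 − 25)/(255 − 25) = 18400/230 = 80.00.
p = 80 reproduces all three channels after rounding.

80%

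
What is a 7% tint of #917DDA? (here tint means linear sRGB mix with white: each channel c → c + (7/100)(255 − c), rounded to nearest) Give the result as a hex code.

#917DDA is rgb(145, 125, 218).
A 7% tint moves each channel 7% toward 255:
  R: 145 + 0.07×(255−145) = 145 + 7.7 = 152.7 → 153
  G: 125 + 0.07×(255−125) = 125 + 9.1 = 134.1 → 134
  B: 218 + 2.59 = 220.59 → 221
rgb(153, 134, 221) = #9986DD.

#9986DD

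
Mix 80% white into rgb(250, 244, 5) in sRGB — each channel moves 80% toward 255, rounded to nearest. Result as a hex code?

Lerp each channel 80% toward 255:
  R: 250 + 0.8×(255−250) = 250 + 4 = 254 → 254
  G: 244 + 8.8 = 252.8 → 253
  B: 5 + 200 = 205 → 205
rgb(254, 253, 205) = #fefdcd.

#fefdcd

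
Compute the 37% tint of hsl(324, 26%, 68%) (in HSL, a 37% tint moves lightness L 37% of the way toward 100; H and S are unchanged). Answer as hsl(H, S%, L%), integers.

hsl(324, 26%, 80%)

L moves 37% from 68 toward 100: 68 + 11.84 = 79.84 → 80.
H and S are unchanged.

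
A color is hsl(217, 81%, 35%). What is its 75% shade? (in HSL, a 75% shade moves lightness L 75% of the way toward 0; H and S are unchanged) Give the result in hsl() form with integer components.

L moves 75% from 35 toward 0: 35 − 26.25 = 8.75 → 9.
H and S are unchanged.

hsl(217, 81%, 9%)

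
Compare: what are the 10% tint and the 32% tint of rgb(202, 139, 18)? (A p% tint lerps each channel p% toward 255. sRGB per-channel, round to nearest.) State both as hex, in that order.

10% tint:
  R: 202 + 0.1×(255−202) = 202 + 5.3 = 207.3 → 207
  G: 139 + 0.1×(255−139) = 139 + 11.6 = 150.6 → 151
  B: 18 + 23.7 = 41.7 → 42
  → #cf972a
32% tint:
  R: 202 + 0.32×(255−202) = 202 + 16.96 = 218.96 → 219
  G: 139 + 0.32×(255−139) = 139 + 37.12 = 176.12 → 176
  B: 18 + 0.32×(255−18) = 18 + 75.84 = 93.84 → 94
  → #dbb05e

#cf972a, #dbb05e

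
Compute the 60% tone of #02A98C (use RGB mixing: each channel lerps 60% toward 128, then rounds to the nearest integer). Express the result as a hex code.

#4E9085

#02A98C is rgb(2, 169, 140).
Lerp each channel 60% toward 128:
  R: 2 + 0.6×(128−2) = 2 + 75.6 = 77.6 → 78
  G: 169 + 0.6×(128−169) = 169 − 24.6 = 144.4 → 144
  B: 140 − 7.2 = 132.8 → 133
rgb(78, 144, 133) = #4E9085.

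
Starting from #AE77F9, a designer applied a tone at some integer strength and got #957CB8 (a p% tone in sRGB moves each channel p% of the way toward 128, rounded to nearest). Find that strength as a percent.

#AE77F9 is rgb(174, 119, 249); #957CB8 is rgb(149, 124, 184).
On the B channel (widest range): 184 ≈ 249 + (p/100)(128 − 249), so p ≈ 100×(184 − 249)/(128 − 249) = -6500/-121 = 53.72.
p = 54 reproduces all three channels after rounding.

54%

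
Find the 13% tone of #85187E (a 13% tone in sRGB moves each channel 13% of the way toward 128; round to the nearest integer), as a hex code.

#85187E is rgb(133, 24, 126).
Lerp each channel 13% toward 128:
  R: 133 − 0.65 = 132.35 → 132
  G: 24 + 0.13×(128−24) = 24 + 13.52 = 37.52 → 38
  B: 126 + 0.13×(128−126) = 126 + 0.26 = 126.26 → 126
rgb(132, 38, 126) = #84267E.

#84267E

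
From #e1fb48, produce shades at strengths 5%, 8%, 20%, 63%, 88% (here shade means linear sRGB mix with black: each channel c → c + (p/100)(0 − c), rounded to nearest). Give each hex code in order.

#e1fb48 is rgb(225, 251, 72).
5%: (225 − 11.25 = 213.75→214, 251 − 12.55 = 238.45→238, 72 − 3.6 = 68.4→68) → #d6ee44
8%: (225 − 18 = 207→207, 251 − 20.08 = 230.92→231, 72 − 5.76 = 66.24→66) → #cfe742
20%: (225 − 45 = 180→180, 251 − 50.2 = 200.8→201, 72 − 14.4 = 57.6→58) → #b4c93a
63%: (225 − 141.75 = 83.25→83, 251 − 158.13 = 92.87→93, 72 − 45.36 = 26.64→27) → #535d1b
88%: (225 − 198 = 27→27, 251 − 220.88 = 30.12→30, 72 − 63.36 = 8.64→9) → #1b1e09

#d6ee44, #cfe742, #b4c93a, #535d1b, #1b1e09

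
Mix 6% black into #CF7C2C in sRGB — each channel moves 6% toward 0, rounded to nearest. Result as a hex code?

#CF7C2C is rgb(207, 124, 44).
A 6% shade moves each channel 6% toward 0:
  R: 207 − 12.42 = 194.58 → 195
  G: 124 + 0.06×(0−124) = 124 − 7.44 = 116.56 → 117
  B: 44 + 0.06×(0−44) = 44 − 2.64 = 41.36 → 41
rgb(195, 117, 41) = #C37529.

#C37529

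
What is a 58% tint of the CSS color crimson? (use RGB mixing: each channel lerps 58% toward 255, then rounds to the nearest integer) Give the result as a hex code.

#F09CAD

CSS crimson is rgb(220, 20, 60).
Lerp each channel 58% toward 255:
  R: 220 + 0.58×(255−220) = 220 + 20.3 = 240.3 → 240
  G: 20 + 0.58×(255−20) = 20 + 136.3 = 156.3 → 156
  B: 60 + 0.58×(255−60) = 60 + 113.1 = 173.1 → 173
rgb(240, 156, 173) = #F09CAD.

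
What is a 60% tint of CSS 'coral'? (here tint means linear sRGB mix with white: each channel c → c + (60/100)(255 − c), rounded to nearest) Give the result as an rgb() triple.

rgb(255, 204, 185)

CSS coral is rgb(255, 127, 80).
Per channel, c → c + 0.6(255 − c):
  R: 255 + 0.6×(255−255) = 255 + 0 = 255 → 255
  G: 127 + 76.8 = 203.8 → 204
  B: 80 + 0.6×(255−80) = 80 + 105 = 185 → 185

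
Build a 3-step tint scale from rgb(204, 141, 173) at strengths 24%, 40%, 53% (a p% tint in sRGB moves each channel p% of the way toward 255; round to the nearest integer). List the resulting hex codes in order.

24%: (204 + 12.24 = 216.24→216, 141 + 27.36 = 168.36→168, 173 + 19.68 = 192.68→193) → #D8A8C1
40%: (204 + 20.4 = 224.4→224, 141 + 45.6 = 186.6→187, 173 + 32.8 = 205.8→206) → #E0BBCE
53%: (204 + 27.03 = 231.03→231, 141 + 60.42 = 201.42→201, 173 + 43.46 = 216.46→216) → #E7C9D8

#D8A8C1, #E0BBCE, #E7C9D8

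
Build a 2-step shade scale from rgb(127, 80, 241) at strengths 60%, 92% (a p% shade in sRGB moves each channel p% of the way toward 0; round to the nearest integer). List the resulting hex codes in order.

60%: (127 − 76.2 = 50.8→51, 80 − 48 = 32→32, 241 − 144.6 = 96.4→96) → #332060
92%: (127 − 116.84 = 10.16→10, 80 − 73.6 = 6.4→6, 241 − 221.72 = 19.28→19) → #0A0613

#332060, #0A0613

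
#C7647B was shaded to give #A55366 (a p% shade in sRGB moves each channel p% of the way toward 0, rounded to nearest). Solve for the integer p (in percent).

#C7647B is rgb(199, 100, 123); #A55366 is rgb(165, 83, 102).
On the R channel (widest range): 165 ≈ 199 + (p/100)(0 − 199), so p ≈ 100×(165 − 199)/(0 − 199) = -3400/-199 = 17.09.
p = 17 reproduces all three channels after rounding.

17%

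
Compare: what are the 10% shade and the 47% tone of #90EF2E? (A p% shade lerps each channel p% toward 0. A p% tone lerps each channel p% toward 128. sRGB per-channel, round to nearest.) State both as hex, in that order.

#90EF2E is rgb(144, 239, 46).
10% shade:
  R: 144 + 0.1×(0−144) = 144 − 14.4 = 129.6 → 130
  G: 239 + 0.1×(0−239) = 239 − 23.9 = 215.1 → 215
  B: 46 + 0.1×(0−46) = 46 − 4.6 = 41.4 → 41
  → #82D729
47% tone:
  R: 144 + 0.47×(128−144) = 144 − 7.52 = 136.48 → 136
  G: 239 + 0.47×(128−239) = 239 − 52.17 = 186.83 → 187
  B: 46 + 0.47×(128−46) = 46 + 38.54 = 84.54 → 85
  → #88BB55

#82D729, #88BB55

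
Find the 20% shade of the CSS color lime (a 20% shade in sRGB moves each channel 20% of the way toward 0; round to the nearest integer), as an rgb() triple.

CSS lime is rgb(0, 255, 0).
Lerp each channel 20% toward 0:
  R: 0 + 0.2×(0−0) = 0 + 0 = 0 → 0
  G: 255 + 0.2×(0−255) = 255 − 51 = 204 → 204
  B: 0 + 0 = 0 → 0

rgb(0, 204, 0)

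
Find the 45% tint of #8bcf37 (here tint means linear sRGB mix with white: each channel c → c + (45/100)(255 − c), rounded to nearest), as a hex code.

#bfe591

#8bcf37 is rgb(139, 207, 55).
Lerp each channel 45% toward 255:
  R: 139 + 52.2 = 191.2 → 191
  G: 207 + 0.45×(255−207) = 207 + 21.6 = 228.6 → 229
  B: 55 + 0.45×(255−55) = 55 + 90 = 145 → 145
rgb(191, 229, 145) = #bfe591.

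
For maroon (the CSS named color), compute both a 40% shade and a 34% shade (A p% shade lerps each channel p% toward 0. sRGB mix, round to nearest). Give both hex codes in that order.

#4d0000, #540000

CSS maroon is rgb(128, 0, 0).
40% shade:
  R: 128 + 0.4×(0−128) = 128 − 51.2 = 76.8 → 77
  G: 0 + 0.4×(0−0) = 0 + 0 = 0 → 0
  B: 0 + 0 = 0 → 0
  → #4d0000
34% shade:
  R: 128 − 43.52 = 84.48 → 84
  G: 0 + 0 = 0 → 0
  B: 0 + 0 = 0 → 0
  → #540000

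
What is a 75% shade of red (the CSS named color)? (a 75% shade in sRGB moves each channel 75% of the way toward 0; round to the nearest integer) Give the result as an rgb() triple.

CSS red is rgb(255, 0, 0).
A 75% shade moves each channel 75% toward 0:
  R: 255 + 0.75×(0−255) = 255 − 191.25 = 63.75 → 64
  G: 0 + 0.75×(0−0) = 0 + 0 = 0 → 0
  B: 0 + 0 = 0 → 0

rgb(64, 0, 0)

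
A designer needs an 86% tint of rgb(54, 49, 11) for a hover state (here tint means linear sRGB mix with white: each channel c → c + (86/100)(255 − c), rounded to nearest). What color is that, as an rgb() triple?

rgb(227, 226, 221)

Per channel, c → c + 0.86(255 − c):
  R: 54 + 0.86×(255−54) = 54 + 172.86 = 226.86 → 227
  G: 49 + 0.86×(255−49) = 49 + 177.16 = 226.16 → 226
  B: 11 + 0.86×(255−11) = 11 + 209.84 = 220.84 → 221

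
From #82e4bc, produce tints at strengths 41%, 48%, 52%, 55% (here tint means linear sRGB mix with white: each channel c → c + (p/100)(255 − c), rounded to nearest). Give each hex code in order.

#b5efd7, #bef1dc, #c3f2df, #c7f3e1

#82e4bc is rgb(130, 228, 188).
41%: (130 + 51.25 = 181.25→181, 228 + 11.07 = 239.07→239, 188 + 27.47 = 215.47→215) → #b5efd7
48%: (130 + 60 = 190→190, 228 + 12.96 = 240.96→241, 188 + 32.16 = 220.16→220) → #bef1dc
52%: (130 + 65 = 195→195, 228 + 14.04 = 242.04→242, 188 + 34.84 = 222.84→223) → #c3f2df
55%: (130 + 68.75 = 198.75→199, 228 + 14.85 = 242.85→243, 188 + 36.85 = 224.85→225) → #c7f3e1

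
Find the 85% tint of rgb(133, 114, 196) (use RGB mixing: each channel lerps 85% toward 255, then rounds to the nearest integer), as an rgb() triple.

rgb(237, 234, 246)

Lerp each channel 85% toward 255:
  R: 133 + 0.85×(255−133) = 133 + 103.7 = 236.7 → 237
  G: 114 + 0.85×(255−114) = 114 + 119.85 = 233.85 → 234
  B: 196 + 0.85×(255−196) = 196 + 50.15 = 246.15 → 246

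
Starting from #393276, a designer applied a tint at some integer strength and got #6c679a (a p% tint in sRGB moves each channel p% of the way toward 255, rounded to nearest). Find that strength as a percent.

26%

#393276 is rgb(57, 50, 118); #6c679a is rgb(108, 103, 154).
On the G channel (widest range): 103 ≈ 50 + (p/100)(255 − 50), so p ≈ 100×(103 − 50)/(255 − 50) = 5300/205 = 25.85.
p = 26 reproduces all three channels after rounding.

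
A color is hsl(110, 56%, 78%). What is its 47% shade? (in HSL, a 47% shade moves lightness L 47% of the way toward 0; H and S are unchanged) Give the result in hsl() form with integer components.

L moves 47% from 78 toward 0: 78 − 36.66 = 41.34 → 41.
H and S are unchanged.

hsl(110, 56%, 41%)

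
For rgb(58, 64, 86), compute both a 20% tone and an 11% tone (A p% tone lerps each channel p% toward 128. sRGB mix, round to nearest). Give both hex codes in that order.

#484d5e, #42475b

20% tone:
  R: 58 + 0.2×(128−58) = 58 + 14 = 72 → 72
  G: 64 + 12.8 = 76.8 → 77
  B: 86 + 8.4 = 94.4 → 94
  → #484d5e
11% tone:
  R: 58 + 7.7 = 65.7 → 66
  G: 64 + 7.04 = 71.04 → 71
  B: 86 + 0.11×(128−86) = 86 + 4.62 = 90.62 → 91
  → #42475b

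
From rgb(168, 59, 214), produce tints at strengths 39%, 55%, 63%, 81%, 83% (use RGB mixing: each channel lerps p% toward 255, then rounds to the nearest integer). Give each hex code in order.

39%: (168 + 33.93 = 201.93→202, 59 + 76.44 = 135.44→135, 214 + 15.99 = 229.99→230) → #ca87e6
55%: (168 + 47.85 = 215.85→216, 59 + 107.8 = 166.8→167, 214 + 22.55 = 236.55→237) → #d8a7ed
63%: (168 + 54.81 = 222.81→223, 59 + 123.48 = 182.48→182, 214 + 25.83 = 239.83→240) → #dfb6f0
81%: (168 + 70.47 = 238.47→238, 59 + 158.76 = 217.76→218, 214 + 33.21 = 247.21→247) → #eedaf7
83%: (168 + 72.21 = 240.21→240, 59 + 162.68 = 221.68→222, 214 + 34.03 = 248.03→248) → #f0def8

#ca87e6, #d8a7ed, #dfb6f0, #eedaf7, #f0def8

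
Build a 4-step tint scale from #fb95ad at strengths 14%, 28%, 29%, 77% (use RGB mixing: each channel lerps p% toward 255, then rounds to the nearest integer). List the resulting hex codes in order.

#fb95ad is rgb(251, 149, 173).
14%: (251 + 0.56 = 251.56→252, 149 + 14.84 = 163.84→164, 173 + 11.48 = 184.48→184) → #fca4b8
28%: (251 + 1.12 = 252.12→252, 149 + 29.68 = 178.68→179, 173 + 22.96 = 195.96→196) → #fcb3c4
29%: (251 + 1.16 = 252.16→252, 149 + 30.74 = 179.74→180, 173 + 23.78 = 196.78→197) → #fcb4c5
77%: (251 + 3.08 = 254.08→254, 149 + 81.62 = 230.62→231, 173 + 63.14 = 236.14→236) → #fee7ec

#fca4b8, #fcb3c4, #fcb4c5, #fee7ec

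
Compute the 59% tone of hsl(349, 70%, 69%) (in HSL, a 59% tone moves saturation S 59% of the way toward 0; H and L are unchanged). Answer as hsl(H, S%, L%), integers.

hsl(349, 29%, 69%)

S moves 59% from 70 toward 0: 70 − 41.3 = 28.7 → 29.
H and L are unchanged.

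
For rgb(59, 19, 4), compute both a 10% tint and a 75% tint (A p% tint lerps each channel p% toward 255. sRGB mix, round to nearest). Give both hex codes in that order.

#4F2B1D, #CEC4C0

10% tint:
  R: 59 + 19.6 = 78.6 → 79
  G: 19 + 0.1×(255−19) = 19 + 23.6 = 42.6 → 43
  B: 4 + 0.1×(255−4) = 4 + 25.1 = 29.1 → 29
  → #4F2B1D
75% tint:
  R: 59 + 147 = 206 → 206
  G: 19 + 177 = 196 → 196
  B: 4 + 188.25 = 192.25 → 192
  → #CEC4C0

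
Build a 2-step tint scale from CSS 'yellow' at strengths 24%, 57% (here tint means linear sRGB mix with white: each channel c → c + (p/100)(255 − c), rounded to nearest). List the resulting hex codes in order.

#FFFF3D, #FFFF91

CSS yellow is rgb(255, 255, 0).
24%: (255→255, 255→255, 0 + 61.2 = 61.2→61) → #FFFF3D
57%: (255→255, 255→255, 0 + 145.35 = 145.35→145) → #FFFF91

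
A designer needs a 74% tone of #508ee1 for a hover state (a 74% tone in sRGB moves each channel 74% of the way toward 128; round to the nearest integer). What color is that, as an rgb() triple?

#508ee1 is rgb(80, 142, 225).
Lerp each channel 74% toward 128:
  R: 80 + 35.52 = 115.52 → 116
  G: 142 − 10.36 = 131.64 → 132
  B: 225 − 71.78 = 153.22 → 153

rgb(116, 132, 153)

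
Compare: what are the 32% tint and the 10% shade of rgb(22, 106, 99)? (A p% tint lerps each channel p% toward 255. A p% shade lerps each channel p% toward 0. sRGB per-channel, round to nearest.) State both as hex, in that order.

32% tint:
  R: 22 + 74.56 = 96.56 → 97
  G: 106 + 47.68 = 153.68 → 154
  B: 99 + 49.92 = 148.92 → 149
  → #619A95
10% shade:
  R: 22 + 0.1×(0−22) = 22 − 2.2 = 19.8 → 20
  G: 106 − 10.6 = 95.4 → 95
  B: 99 + 0.1×(0−99) = 99 − 9.9 = 89.1 → 89
  → #145F59

#619A95, #145F59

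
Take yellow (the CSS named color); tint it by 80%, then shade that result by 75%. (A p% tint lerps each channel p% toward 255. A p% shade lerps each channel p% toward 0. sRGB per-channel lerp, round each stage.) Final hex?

CSS yellow is rgb(255, 255, 0).
An 80% tint moves each channel 80% toward 255:
  R: 255 + 0 = 255 → 255
  G: 255 + 0.8×(255−255) = 255 + 0 = 255 → 255
  B: 0 + 0.8×(255−0) = 0 + 204 = 204 → 204
After the tint: rgb(255, 255, 204) = #ffffcc.
Per channel, c → c + 0.75(0 − c):
  R: 255 − 191.25 = 63.75 → 64
  G: 255 + 0.75×(0−255) = 255 − 191.25 = 63.75 → 64
  B: 204 + 0.75×(0−204) = 204 − 153 = 51 → 51
rgb(64, 64, 51) = #404033.

#404033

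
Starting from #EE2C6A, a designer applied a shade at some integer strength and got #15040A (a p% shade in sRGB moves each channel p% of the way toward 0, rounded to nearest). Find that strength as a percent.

#EE2C6A is rgb(238, 44, 106); #15040A is rgb(21, 4, 10).
On the R channel (widest range): 21 ≈ 238 + (p/100)(0 − 238), so p ≈ 100×(21 − 238)/(0 − 238) = -21700/-238 = 91.18.
p = 91 reproduces all three channels after rounding.

91%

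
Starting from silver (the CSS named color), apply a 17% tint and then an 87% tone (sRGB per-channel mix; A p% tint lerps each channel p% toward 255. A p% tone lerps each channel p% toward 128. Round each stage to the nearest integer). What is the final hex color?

#8A8A8A

CSS silver is rgb(192, 192, 192).
A 17% tint moves each channel 17% toward 255:
  R: 192 + 0.17×(255−192) = 192 + 10.71 = 202.71 → 203
  G: 192 + 0.17×(255−192) = 192 + 10.71 = 202.71 → 203
  B: 192 + 0.17×(255−192) = 192 + 10.71 = 202.71 → 203
After the tint: rgb(203, 203, 203) = #CBCBCB.
Per channel, c → c + 0.87(128 − c):
  R: 203 − 65.25 = 137.75 → 138
  G: 203 + 0.87×(128−203) = 203 − 65.25 = 137.75 → 138
  B: 203 − 65.25 = 137.75 → 138
rgb(138, 138, 138) = #8A8A8A.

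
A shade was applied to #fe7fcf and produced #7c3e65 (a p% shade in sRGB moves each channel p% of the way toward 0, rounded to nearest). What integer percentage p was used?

#fe7fcf is rgb(254, 127, 207); #7c3e65 is rgb(124, 62, 101).
On the R channel (widest range): 124 ≈ 254 + (p/100)(0 − 254), so p ≈ 100×(124 − 254)/(0 − 254) = -13000/-254 = 51.18.
p = 51 reproduces all three channels after rounding.

51%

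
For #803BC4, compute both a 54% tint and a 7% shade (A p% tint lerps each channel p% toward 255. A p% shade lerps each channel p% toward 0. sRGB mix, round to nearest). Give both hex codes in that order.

#C5A5E4, #7737B6

#803BC4 is rgb(128, 59, 196).
54% tint:
  R: 128 + 0.54×(255−128) = 128 + 68.58 = 196.58 → 197
  G: 59 + 0.54×(255−59) = 59 + 105.84 = 164.84 → 165
  B: 196 + 31.86 = 227.86 → 228
  → #C5A5E4
7% shade:
  R: 128 − 8.96 = 119.04 → 119
  G: 59 + 0.07×(0−59) = 59 − 4.13 = 54.87 → 55
  B: 196 + 0.07×(0−196) = 196 − 13.72 = 182.28 → 182
  → #7737B6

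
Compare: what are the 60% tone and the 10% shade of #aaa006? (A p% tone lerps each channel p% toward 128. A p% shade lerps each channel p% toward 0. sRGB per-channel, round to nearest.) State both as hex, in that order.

#918d4f, #999005

#aaa006 is rgb(170, 160, 6).
60% tone:
  R: 170 + 0.6×(128−170) = 170 − 25.2 = 144.8 → 145
  G: 160 + 0.6×(128−160) = 160 − 19.2 = 140.8 → 141
  B: 6 + 0.6×(128−6) = 6 + 73.2 = 79.2 → 79
  → #918d4f
10% shade:
  R: 170 + 0.1×(0−170) = 170 − 17 = 153 → 153
  G: 160 + 0.1×(0−160) = 160 − 16 = 144 → 144
  B: 6 + 0.1×(0−6) = 6 − 0.6 = 5.4 → 5
  → #999005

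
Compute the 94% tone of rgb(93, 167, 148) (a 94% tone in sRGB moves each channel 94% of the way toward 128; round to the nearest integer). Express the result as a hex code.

Lerp each channel 94% toward 128:
  R: 93 + 32.9 = 125.9 → 126
  G: 167 − 36.66 = 130.34 → 130
  B: 148 − 18.8 = 129.2 → 129
rgb(126, 130, 129) = #7e8281.

#7e8281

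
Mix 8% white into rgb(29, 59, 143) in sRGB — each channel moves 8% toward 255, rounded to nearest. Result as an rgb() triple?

rgb(47, 75, 152)

An 8% tint moves each channel 8% toward 255:
  R: 29 + 18.08 = 47.08 → 47
  G: 59 + 15.68 = 74.68 → 75
  B: 143 + 0.08×(255−143) = 143 + 8.96 = 151.96 → 152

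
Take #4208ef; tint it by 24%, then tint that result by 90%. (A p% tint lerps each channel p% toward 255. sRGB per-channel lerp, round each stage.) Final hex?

#4208ef is rgb(66, 8, 239).
Lerp each channel 24% toward 255:
  R: 66 + 0.24×(255−66) = 66 + 45.36 = 111.36 → 111
  G: 8 + 59.28 = 67.28 → 67
  B: 239 + 0.24×(255−239) = 239 + 3.84 = 242.84 → 243
After the tint: rgb(111, 67, 243) = #6f43f3.
Lerp each channel 90% toward 255:
  R: 111 + 129.6 = 240.6 → 241
  G: 67 + 0.9×(255−67) = 67 + 169.2 = 236.2 → 236
  B: 243 + 10.8 = 253.8 → 254
rgb(241, 236, 254) = #f1ecfe.

#f1ecfe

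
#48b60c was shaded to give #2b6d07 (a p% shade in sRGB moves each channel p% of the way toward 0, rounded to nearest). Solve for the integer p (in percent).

40%

#48b60c is rgb(72, 182, 12); #2b6d07 is rgb(43, 109, 7).
On the G channel (widest range): 109 ≈ 182 + (p/100)(0 − 182), so p ≈ 100×(109 − 182)/(0 − 182) = -7300/-182 = 40.11.
p = 40 reproduces all three channels after rounding.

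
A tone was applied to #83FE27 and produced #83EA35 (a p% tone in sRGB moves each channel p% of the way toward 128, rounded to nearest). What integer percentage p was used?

#83FE27 is rgb(131, 254, 39); #83EA35 is rgb(131, 234, 53).
On the G channel (widest range): 234 ≈ 254 + (p/100)(128 − 254), so p ≈ 100×(234 − 254)/(128 − 254) = -2000/-126 = 15.87.
p = 16 reproduces all three channels after rounding.

16%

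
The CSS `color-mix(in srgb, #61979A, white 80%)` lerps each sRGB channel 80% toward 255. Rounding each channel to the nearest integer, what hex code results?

#DFEAEB

#61979A is rgb(97, 151, 154).
An 80% tint moves each channel 80% toward 255:
  R: 97 + 126.4 = 223.4 → 223
  G: 151 + 0.8×(255−151) = 151 + 83.2 = 234.2 → 234
  B: 154 + 0.8×(255−154) = 154 + 80.8 = 234.8 → 235
rgb(223, 234, 235) = #DFEAEB.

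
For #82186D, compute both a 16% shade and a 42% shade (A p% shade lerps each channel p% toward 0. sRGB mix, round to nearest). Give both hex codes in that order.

#6D145C, #4B0E3F

#82186D is rgb(130, 24, 109).
16% shade:
  R: 130 − 20.8 = 109.2 → 109
  G: 24 − 3.84 = 20.16 → 20
  B: 109 − 17.44 = 91.56 → 92
  → #6D145C
42% shade:
  R: 130 − 54.6 = 75.4 → 75
  G: 24 + 0.42×(0−24) = 24 − 10.08 = 13.92 → 14
  B: 109 + 0.42×(0−109) = 109 − 45.78 = 63.22 → 63
  → #4B0E3F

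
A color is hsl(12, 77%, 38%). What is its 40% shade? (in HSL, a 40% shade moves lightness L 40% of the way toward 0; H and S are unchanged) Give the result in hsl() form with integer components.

L moves 40% from 38 toward 0: 38 − 15.2 = 22.8 → 23.
H and S are unchanged.

hsl(12, 77%, 23%)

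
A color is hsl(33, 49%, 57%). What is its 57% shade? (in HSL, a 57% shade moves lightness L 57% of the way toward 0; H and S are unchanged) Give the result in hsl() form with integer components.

hsl(33, 49%, 25%)

L moves 57% from 57 toward 0: 57 − 32.49 = 24.51 → 25.
H and S are unchanged.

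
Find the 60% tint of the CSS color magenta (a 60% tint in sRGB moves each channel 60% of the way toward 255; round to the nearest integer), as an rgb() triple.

rgb(255, 153, 255)

CSS magenta is rgb(255, 0, 255).
A 60% tint moves each channel 60% toward 255:
  R: 255 + 0 = 255 → 255
  G: 0 + 153 = 153 → 153
  B: 255 + 0 = 255 → 255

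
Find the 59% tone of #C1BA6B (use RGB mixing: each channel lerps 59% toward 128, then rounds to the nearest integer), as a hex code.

#C1BA6B is rgb(193, 186, 107).
Lerp each channel 59% toward 128:
  R: 193 − 38.35 = 154.65 → 155
  G: 186 + 0.59×(128−186) = 186 − 34.22 = 151.78 → 152
  B: 107 + 12.39 = 119.39 → 119
rgb(155, 152, 119) = #9B9877.

#9B9877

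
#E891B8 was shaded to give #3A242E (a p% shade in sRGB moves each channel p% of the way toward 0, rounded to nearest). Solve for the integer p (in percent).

75%

#E891B8 is rgb(232, 145, 184); #3A242E is rgb(58, 36, 46).
On the R channel (widest range): 58 ≈ 232 + (p/100)(0 − 232), so p ≈ 100×(58 − 232)/(0 − 232) = -17400/-232 = 75.00.
p = 75 reproduces all three channels after rounding.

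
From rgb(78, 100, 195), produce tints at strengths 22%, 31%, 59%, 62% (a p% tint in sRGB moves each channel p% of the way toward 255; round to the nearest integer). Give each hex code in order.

22%: (78 + 38.94 = 116.94→117, 100 + 34.1 = 134.1→134, 195 + 13.2 = 208.2→208) → #7586d0
31%: (78 + 54.87 = 132.87→133, 100 + 48.05 = 148.05→148, 195 + 18.6 = 213.6→214) → #8594d6
59%: (78 + 104.43 = 182.43→182, 100 + 91.45 = 191.45→191, 195 + 35.4 = 230.4→230) → #b6bfe6
62%: (78 + 109.74 = 187.74→188, 100 + 96.1 = 196.1→196, 195 + 37.2 = 232.2→232) → #bcc4e8

#7586d0, #8594d6, #b6bfe6, #bcc4e8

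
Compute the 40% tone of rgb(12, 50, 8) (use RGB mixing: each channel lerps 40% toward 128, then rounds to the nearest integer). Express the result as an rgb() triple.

rgb(58, 81, 56)

Per channel, c → c + 0.4(128 − c):
  R: 12 + 0.4×(128−12) = 12 + 46.4 = 58.4 → 58
  G: 50 + 0.4×(128−50) = 50 + 31.2 = 81.2 → 81
  B: 8 + 0.4×(128−8) = 8 + 48 = 56 → 56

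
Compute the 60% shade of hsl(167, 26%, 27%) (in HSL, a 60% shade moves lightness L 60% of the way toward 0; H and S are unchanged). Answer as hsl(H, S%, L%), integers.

hsl(167, 26%, 11%)

L moves 60% from 27 toward 0: 27 − 16.2 = 10.8 → 11.
H and S are unchanged.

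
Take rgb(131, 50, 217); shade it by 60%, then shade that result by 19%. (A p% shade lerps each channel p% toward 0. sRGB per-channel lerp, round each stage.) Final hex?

Per channel, c → c + 0.6(0 − c):
  R: 131 + 0.6×(0−131) = 131 − 78.6 = 52.4 → 52
  G: 50 − 30 = 20 → 20
  B: 217 + 0.6×(0−217) = 217 − 130.2 = 86.8 → 87
After the shade: rgb(52, 20, 87) = #341457.
Per channel, c → c + 0.19(0 − c):
  R: 52 + 0.19×(0−52) = 52 − 9.88 = 42.12 → 42
  G: 20 + 0.19×(0−20) = 20 − 3.8 = 16.2 → 16
  B: 87 + 0.19×(0−87) = 87 − 16.53 = 70.47 → 70
rgb(42, 16, 70) = #2A1046.

#2A1046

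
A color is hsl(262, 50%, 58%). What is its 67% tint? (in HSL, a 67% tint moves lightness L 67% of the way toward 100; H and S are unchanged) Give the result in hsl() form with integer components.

L moves 67% from 58 toward 100: 58 + 28.14 = 86.14 → 86.
H and S are unchanged.

hsl(262, 50%, 86%)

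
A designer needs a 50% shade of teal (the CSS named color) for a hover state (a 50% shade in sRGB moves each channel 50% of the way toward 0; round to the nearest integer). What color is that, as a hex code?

CSS teal is rgb(0, 128, 128).
Per channel, c → c + 0.5(0 − c):
  R: 0 + 0.5×(0−0) = 0 + 0 = 0 → 0
  G: 128 + 0.5×(0−128) = 128 − 64 = 64 → 64
  B: 128 − 64 = 64 → 64
rgb(0, 64, 64) = #004040.

#004040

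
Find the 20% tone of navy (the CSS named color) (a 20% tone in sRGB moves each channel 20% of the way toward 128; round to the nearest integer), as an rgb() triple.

rgb(26, 26, 128)

CSS navy is rgb(0, 0, 128).
Per channel, c → c + 0.2(128 − c):
  R: 0 + 0.2×(128−0) = 0 + 25.6 = 25.6 → 26
  G: 0 + 0.2×(128−0) = 0 + 25.6 = 25.6 → 26
  B: 128 + 0.2×(128−128) = 128 + 0 = 128 → 128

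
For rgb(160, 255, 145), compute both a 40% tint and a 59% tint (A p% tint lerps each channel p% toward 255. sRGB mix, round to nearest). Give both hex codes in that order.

40% tint:
  R: 160 + 38 = 198 → 198
  G: 255 + 0.4×(255−255) = 255 + 0 = 255 → 255
  B: 145 + 0.4×(255−145) = 145 + 44 = 189 → 189
  → #C6FFBD
59% tint:
  R: 160 + 0.59×(255−160) = 160 + 56.05 = 216.05 → 216
  G: 255 + 0 = 255 → 255
  B: 145 + 64.9 = 209.9 → 210
  → #D8FFD2

#C6FFBD, #D8FFD2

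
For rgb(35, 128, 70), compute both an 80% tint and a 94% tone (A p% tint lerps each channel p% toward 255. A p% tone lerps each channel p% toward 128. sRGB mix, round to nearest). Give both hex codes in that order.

#D3E6DA, #7A807D

80% tint:
  R: 35 + 0.8×(255−35) = 35 + 176 = 211 → 211
  G: 128 + 101.6 = 229.6 → 230
  B: 70 + 0.8×(255−70) = 70 + 148 = 218 → 218
  → #D3E6DA
94% tone:
  R: 35 + 0.94×(128−35) = 35 + 87.42 = 122.42 → 122
  G: 128 + 0 = 128 → 128
  B: 70 + 0.94×(128−70) = 70 + 54.52 = 124.52 → 125
  → #7A807D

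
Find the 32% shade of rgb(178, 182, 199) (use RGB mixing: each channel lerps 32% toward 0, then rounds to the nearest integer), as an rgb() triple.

A 32% shade moves each channel 32% toward 0:
  R: 178 − 56.96 = 121.04 → 121
  G: 182 − 58.24 = 123.76 → 124
  B: 199 − 63.68 = 135.32 → 135

rgb(121, 124, 135)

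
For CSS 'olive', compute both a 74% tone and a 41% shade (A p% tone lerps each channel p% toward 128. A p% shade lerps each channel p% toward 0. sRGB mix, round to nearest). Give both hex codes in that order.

#80805F, #4C4C00

CSS olive is rgb(128, 128, 0).
74% tone:
  R: 128 + 0.74×(128−128) = 128 + 0 = 128 → 128
  G: 128 + 0.74×(128−128) = 128 + 0 = 128 → 128
  B: 0 + 94.72 = 94.72 → 95
  → #80805F
41% shade:
  R: 128 − 52.48 = 75.52 → 76
  G: 128 + 0.41×(0−128) = 128 − 52.48 = 75.52 → 76
  B: 0 + 0.41×(0−0) = 0 + 0 = 0 → 0
  → #4C4C00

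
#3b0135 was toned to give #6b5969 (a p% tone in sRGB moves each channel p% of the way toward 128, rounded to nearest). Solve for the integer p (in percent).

#3b0135 is rgb(59, 1, 53); #6b5969 is rgb(107, 89, 105).
On the G channel (widest range): 89 ≈ 1 + (p/100)(128 − 1), so p ≈ 100×(89 − 1)/(128 − 1) = 8800/127 = 69.29.
p = 69 reproduces all three channels after rounding.

69%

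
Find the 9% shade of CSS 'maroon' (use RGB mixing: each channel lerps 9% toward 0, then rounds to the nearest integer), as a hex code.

#740000

CSS maroon is rgb(128, 0, 0).
Per channel, c → c + 0.09(0 − c):
  R: 128 − 11.52 = 116.48 → 116
  G: 0 + 0.09×(0−0) = 0 + 0 = 0 → 0
  B: 0 + 0 = 0 → 0
rgb(116, 0, 0) = #740000.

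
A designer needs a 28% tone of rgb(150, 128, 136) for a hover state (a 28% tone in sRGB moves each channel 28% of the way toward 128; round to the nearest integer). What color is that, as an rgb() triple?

rgb(144, 128, 134)

A 28% tone moves each channel 28% toward 128:
  R: 150 + 0.28×(128−150) = 150 − 6.16 = 143.84 → 144
  G: 128 + 0 = 128 → 128
  B: 136 + 0.28×(128−136) = 136 − 2.24 = 133.76 → 134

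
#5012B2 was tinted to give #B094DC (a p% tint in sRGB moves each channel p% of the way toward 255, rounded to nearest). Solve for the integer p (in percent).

55%

#5012B2 is rgb(80, 18, 178); #B094DC is rgb(176, 148, 220).
On the G channel (widest range): 148 ≈ 18 + (p/100)(255 − 18), so p ≈ 100×(148 − 18)/(255 − 18) = 13000/237 = 54.85.
p = 55 reproduces all three channels after rounding.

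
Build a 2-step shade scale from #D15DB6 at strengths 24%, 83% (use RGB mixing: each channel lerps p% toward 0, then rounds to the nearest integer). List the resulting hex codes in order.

#D15DB6 is rgb(209, 93, 182).
24%: (209 − 50.16 = 158.84→159, 93 − 22.32 = 70.68→71, 182 − 43.68 = 138.32→138) → #9F478A
83%: (209 − 173.47 = 35.53→36, 93 − 77.19 = 15.81→16, 182 − 151.06 = 30.94→31) → #24101F

#9F478A, #24101F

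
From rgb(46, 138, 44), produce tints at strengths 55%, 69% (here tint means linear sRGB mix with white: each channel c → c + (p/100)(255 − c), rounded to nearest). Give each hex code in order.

#a1caa0, #bedbbe

55%: (46 + 114.95 = 160.95→161, 138 + 64.35 = 202.35→202, 44 + 116.05 = 160.05→160) → #a1caa0
69%: (46 + 144.21 = 190.21→190, 138 + 80.73 = 218.73→219, 44 + 145.59 = 189.59→190) → #bedbbe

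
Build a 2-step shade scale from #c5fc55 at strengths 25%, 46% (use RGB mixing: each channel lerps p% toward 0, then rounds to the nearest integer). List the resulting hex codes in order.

#94bd40, #6a882e

#c5fc55 is rgb(197, 252, 85).
25%: (197 − 49.25 = 147.75→148, 252 − 63 = 189→189, 85 − 21.25 = 63.75→64) → #94bd40
46%: (197 − 90.62 = 106.38→106, 252 − 115.92 = 136.08→136, 85 − 39.1 = 45.9→46) → #6a882e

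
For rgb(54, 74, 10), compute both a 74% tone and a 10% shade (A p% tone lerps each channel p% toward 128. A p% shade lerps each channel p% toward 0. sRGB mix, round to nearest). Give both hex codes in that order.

74% tone:
  R: 54 + 0.74×(128−54) = 54 + 54.76 = 108.76 → 109
  G: 74 + 0.74×(128−74) = 74 + 39.96 = 113.96 → 114
  B: 10 + 0.74×(128−10) = 10 + 87.32 = 97.32 → 97
  → #6d7261
10% shade:
  R: 54 − 5.4 = 48.6 → 49
  G: 74 − 7.4 = 66.6 → 67
  B: 10 + 0.1×(0−10) = 10 − 1 = 9 → 9
  → #314309

#6d7261, #314309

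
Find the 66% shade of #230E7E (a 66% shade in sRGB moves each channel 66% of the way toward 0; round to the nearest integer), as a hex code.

#230E7E is rgb(35, 14, 126).
Lerp each channel 66% toward 0:
  R: 35 + 0.66×(0−35) = 35 − 23.1 = 11.9 → 12
  G: 14 − 9.24 = 4.76 → 5
  B: 126 + 0.66×(0−126) = 126 − 83.16 = 42.84 → 43
rgb(12, 5, 43) = #0C052B.

#0C052B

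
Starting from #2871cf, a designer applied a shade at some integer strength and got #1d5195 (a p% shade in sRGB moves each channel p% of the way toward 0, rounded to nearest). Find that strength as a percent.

#2871cf is rgb(40, 113, 207); #1d5195 is rgb(29, 81, 149).
On the B channel (widest range): 149 ≈ 207 + (p/100)(0 − 207), so p ≈ 100×(149 − 207)/(0 − 207) = -5800/-207 = 28.02.
p = 28 reproduces all three channels after rounding.

28%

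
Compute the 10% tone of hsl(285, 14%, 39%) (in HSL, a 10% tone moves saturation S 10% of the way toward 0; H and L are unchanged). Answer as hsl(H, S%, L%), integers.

S moves 10% from 14 toward 0: 14 − 1.4 = 12.6 → 13.
H and L are unchanged.

hsl(285, 13%, 39%)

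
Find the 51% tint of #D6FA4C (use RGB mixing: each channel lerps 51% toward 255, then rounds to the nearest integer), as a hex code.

#D6FA4C is rgb(214, 250, 76).
Per channel, c → c + 0.51(255 − c):
  R: 214 + 20.91 = 234.91 → 235
  G: 250 + 2.55 = 252.55 → 253
  B: 76 + 91.29 = 167.29 → 167
rgb(235, 253, 167) = #EBFDA7.

#EBFDA7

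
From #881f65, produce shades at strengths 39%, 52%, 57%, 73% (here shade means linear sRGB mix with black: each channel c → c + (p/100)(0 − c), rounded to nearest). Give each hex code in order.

#881f65 is rgb(136, 31, 101).
39%: (136 − 53.04 = 82.96→83, 31 − 12.09 = 18.91→19, 101 − 39.39 = 61.61→62) → #53133e
52%: (136 − 70.72 = 65.28→65, 31 − 16.12 = 14.88→15, 101 − 52.52 = 48.48→48) → #410f30
57%: (136 − 77.52 = 58.48→58, 31 − 17.67 = 13.33→13, 101 − 57.57 = 43.43→43) → #3a0d2b
73%: (136 − 99.28 = 36.72→37, 31 − 22.63 = 8.37→8, 101 − 73.73 = 27.27→27) → #25081b

#53133e, #410f30, #3a0d2b, #25081b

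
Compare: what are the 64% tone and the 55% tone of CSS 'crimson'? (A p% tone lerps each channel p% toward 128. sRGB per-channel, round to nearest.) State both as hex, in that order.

#A15968, #A94F61

CSS crimson is rgb(220, 20, 60).
64% tone:
  R: 220 − 58.88 = 161.12 → 161
  G: 20 + 69.12 = 89.12 → 89
  B: 60 + 0.64×(128−60) = 60 + 43.52 = 103.52 → 104
  → #A15968
55% tone:
  R: 220 − 50.6 = 169.4 → 169
  G: 20 + 0.55×(128−20) = 20 + 59.4 = 79.4 → 79
  B: 60 + 0.55×(128−60) = 60 + 37.4 = 97.4 → 97
  → #A94F61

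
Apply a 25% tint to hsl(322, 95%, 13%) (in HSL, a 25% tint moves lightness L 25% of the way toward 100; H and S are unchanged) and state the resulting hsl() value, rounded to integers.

hsl(322, 95%, 35%)

L moves 25% from 13 toward 100: 13 + 21.75 = 34.75 → 35.
H and S are unchanged.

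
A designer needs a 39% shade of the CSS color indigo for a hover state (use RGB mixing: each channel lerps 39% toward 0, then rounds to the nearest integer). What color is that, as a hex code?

CSS indigo is rgb(75, 0, 130).
Per channel, c → c + 0.39(0 − c):
  R: 75 − 29.25 = 45.75 → 46
  G: 0 + 0 = 0 → 0
  B: 130 + 0.39×(0−130) = 130 − 50.7 = 79.3 → 79
rgb(46, 0, 79) = #2e004f.

#2e004f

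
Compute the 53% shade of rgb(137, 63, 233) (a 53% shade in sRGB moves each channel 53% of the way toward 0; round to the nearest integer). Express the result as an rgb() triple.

rgb(64, 30, 110)

Per channel, c → c + 0.53(0 − c):
  R: 137 − 72.61 = 64.39 → 64
  G: 63 + 0.53×(0−63) = 63 − 33.39 = 29.61 → 30
  B: 233 − 123.49 = 109.51 → 110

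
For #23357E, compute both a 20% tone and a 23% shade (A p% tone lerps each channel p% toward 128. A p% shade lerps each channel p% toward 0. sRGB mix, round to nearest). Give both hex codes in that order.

#23357E is rgb(35, 53, 126).
20% tone:
  R: 35 + 0.2×(128−35) = 35 + 18.6 = 53.6 → 54
  G: 53 + 15 = 68 → 68
  B: 126 + 0.2×(128−126) = 126 + 0.4 = 126.4 → 126
  → #36447E
23% shade:
  R: 35 − 8.05 = 26.95 → 27
  G: 53 + 0.23×(0−53) = 53 − 12.19 = 40.81 → 41
  B: 126 − 28.98 = 97.02 → 97
  → #1B2961

#36447E, #1B2961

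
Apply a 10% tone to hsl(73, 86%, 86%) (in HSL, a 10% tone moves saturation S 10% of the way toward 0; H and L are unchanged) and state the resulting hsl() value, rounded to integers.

S moves 10% from 86 toward 0: 86 − 8.6 = 77.4 → 77.
H and L are unchanged.

hsl(73, 77%, 86%)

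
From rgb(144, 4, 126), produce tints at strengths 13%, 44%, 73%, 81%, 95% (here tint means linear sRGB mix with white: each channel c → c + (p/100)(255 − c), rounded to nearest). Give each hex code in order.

#9e258f, #c172b7, #e1bbdc, #eacfe6, #f9f2f9

13%: (144 + 14.43 = 158.43→158, 4 + 32.63 = 36.63→37, 126 + 16.77 = 142.77→143) → #9e258f
44%: (144 + 48.84 = 192.84→193, 4 + 110.44 = 114.44→114, 126 + 56.76 = 182.76→183) → #c172b7
73%: (144 + 81.03 = 225.03→225, 4 + 183.23 = 187.23→187, 126 + 94.17 = 220.17→220) → #e1bbdc
81%: (144 + 89.91 = 233.91→234, 4 + 203.31 = 207.31→207, 126 + 104.49 = 230.49→230) → #eacfe6
95%: (144 + 105.45 = 249.45→249, 4 + 238.45 = 242.45→242, 126 + 122.55 = 248.55→249) → #f9f2f9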